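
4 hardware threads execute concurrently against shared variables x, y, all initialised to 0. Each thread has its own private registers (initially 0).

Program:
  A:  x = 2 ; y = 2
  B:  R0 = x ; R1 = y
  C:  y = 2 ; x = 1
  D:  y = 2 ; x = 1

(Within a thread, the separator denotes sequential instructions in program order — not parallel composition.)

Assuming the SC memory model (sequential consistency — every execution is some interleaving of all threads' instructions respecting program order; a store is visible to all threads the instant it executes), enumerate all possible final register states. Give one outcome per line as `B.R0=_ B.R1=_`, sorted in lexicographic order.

outcome vector order: (B.R0,B.R1)
|SC outcomes| = 5

B.R0=0 B.R1=0
B.R0=0 B.R1=2
B.R0=1 B.R1=2
B.R0=2 B.R1=0
B.R0=2 B.R1=2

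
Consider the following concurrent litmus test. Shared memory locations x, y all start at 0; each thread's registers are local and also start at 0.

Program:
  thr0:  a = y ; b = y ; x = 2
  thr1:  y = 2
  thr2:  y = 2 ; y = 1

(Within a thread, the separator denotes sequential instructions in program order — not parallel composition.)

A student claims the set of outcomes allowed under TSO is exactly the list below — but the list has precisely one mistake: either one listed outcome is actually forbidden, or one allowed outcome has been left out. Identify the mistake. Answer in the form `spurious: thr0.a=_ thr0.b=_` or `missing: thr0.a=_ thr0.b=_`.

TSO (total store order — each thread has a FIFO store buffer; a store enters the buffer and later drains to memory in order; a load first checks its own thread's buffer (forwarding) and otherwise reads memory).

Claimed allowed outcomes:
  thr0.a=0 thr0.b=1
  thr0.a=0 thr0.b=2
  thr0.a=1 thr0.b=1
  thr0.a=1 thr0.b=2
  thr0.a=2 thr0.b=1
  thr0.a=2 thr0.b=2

missing: thr0.a=0 thr0.b=0

outcome vector order: (thr0.a,thr0.b)
TSO: 7 outcomes — {00 01 02 11 12 21 22}
TSO∖claimed = {00}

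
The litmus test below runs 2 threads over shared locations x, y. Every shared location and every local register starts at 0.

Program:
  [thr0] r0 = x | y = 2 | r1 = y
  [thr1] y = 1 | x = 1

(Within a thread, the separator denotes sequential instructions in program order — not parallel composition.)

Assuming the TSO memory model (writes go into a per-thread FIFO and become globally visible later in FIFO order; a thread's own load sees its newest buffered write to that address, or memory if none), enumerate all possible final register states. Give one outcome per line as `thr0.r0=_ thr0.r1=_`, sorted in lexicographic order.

outcome vector order: (thr0.r0,thr0.r1)
|TSO outcomes| = 3

thr0.r0=0 thr0.r1=1
thr0.r0=0 thr0.r1=2
thr0.r0=1 thr0.r1=2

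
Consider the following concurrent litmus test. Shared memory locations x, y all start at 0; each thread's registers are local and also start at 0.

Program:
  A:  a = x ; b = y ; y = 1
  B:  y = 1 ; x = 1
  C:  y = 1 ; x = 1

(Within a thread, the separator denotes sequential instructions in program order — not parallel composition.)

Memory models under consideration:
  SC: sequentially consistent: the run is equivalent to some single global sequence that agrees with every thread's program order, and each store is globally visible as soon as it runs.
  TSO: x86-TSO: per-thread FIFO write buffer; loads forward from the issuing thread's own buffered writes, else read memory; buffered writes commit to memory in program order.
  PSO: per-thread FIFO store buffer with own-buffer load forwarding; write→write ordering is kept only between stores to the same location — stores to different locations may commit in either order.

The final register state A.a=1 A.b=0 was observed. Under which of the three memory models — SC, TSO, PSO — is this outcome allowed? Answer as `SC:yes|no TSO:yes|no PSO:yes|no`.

SC:no TSO:no PSO:yes

outcome vector order: (A.a,A.b)
[SC] allowed = {<0 0> <0 1> <1 1>}
[TSO] allowed = {<0 0> <0 1> <1 1>}
[PSO] allowed = {<0 0> <0 1> <1 0> <1 1>}
target <1 0> ∈ {PSO}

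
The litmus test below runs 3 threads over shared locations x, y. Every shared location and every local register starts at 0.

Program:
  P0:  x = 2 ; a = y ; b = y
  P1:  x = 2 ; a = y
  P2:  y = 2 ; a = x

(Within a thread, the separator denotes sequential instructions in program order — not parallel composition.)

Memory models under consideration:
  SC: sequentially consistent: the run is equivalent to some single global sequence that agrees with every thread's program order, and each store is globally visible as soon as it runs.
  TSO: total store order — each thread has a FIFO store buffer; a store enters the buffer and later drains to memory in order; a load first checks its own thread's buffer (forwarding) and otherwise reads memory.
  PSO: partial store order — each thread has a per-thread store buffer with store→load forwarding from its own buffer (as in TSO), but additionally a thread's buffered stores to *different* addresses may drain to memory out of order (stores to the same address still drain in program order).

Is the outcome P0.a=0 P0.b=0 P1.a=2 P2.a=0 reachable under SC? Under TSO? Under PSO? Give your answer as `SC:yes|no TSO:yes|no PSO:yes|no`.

outcome vector order: (P0.a,P0.b,P1.a,P2.a)
SC (7): (0,0,0,2), (0,0,2,2), (0,2,0,2), (0,2,2,2), (2,2,0,2), (2,2,2,0), (2,2,2,2)
TSO (12): (0,0,0,0), (0,0,0,2), (0,0,2,0), (0,0,2,2), (0,2,0,0), (0,2,0,2), (0,2,2,0), (0,2,2,2), (2,2,0,0), (2,2,0,2), (2,2,2,0), (2,2,2,2)
PSO (12): (0,0,0,0), (0,0,0,2), (0,0,2,0), (0,0,2,2), (0,2,0,0), (0,2,0,2), (0,2,2,0), (0,2,2,2), (2,2,0,0), (2,2,0,2), (2,2,2,0), (2,2,2,2)
target (0,0,2,0) ∈ {TSO,PSO}

SC:no TSO:yes PSO:yes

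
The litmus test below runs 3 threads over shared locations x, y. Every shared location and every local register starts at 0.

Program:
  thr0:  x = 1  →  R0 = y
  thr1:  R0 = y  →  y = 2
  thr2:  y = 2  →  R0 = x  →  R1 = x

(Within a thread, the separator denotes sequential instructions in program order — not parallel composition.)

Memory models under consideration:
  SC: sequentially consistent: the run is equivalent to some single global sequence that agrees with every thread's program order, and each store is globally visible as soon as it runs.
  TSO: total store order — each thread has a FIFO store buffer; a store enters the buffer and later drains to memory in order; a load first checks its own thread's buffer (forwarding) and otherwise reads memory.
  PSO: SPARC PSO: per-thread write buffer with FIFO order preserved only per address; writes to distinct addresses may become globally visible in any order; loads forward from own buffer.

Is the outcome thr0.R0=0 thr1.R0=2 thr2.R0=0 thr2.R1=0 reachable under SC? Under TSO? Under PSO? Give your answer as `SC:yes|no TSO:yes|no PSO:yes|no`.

SC:no TSO:yes PSO:yes

outcome vector order: (thr0.R0,thr1.R0,thr2.R0,thr2.R1)
SC (8): (0,0,1,1), (0,2,1,1), (2,0,0,0), (2,0,0,1), (2,0,1,1), (2,2,0,0), (2,2,0,1), (2,2,1,1)
TSO (12): (0,0,0,0), (0,0,0,1), (0,0,1,1), (0,2,0,0), (0,2,0,1), (0,2,1,1), (2,0,0,0), (2,0,0,1), (2,0,1,1), (2,2,0,0), (2,2,0,1), (2,2,1,1)
PSO (12): (0,0,0,0), (0,0,0,1), (0,0,1,1), (0,2,0,0), (0,2,0,1), (0,2,1,1), (2,0,0,0), (2,0,0,1), (2,0,1,1), (2,2,0,0), (2,2,0,1), (2,2,1,1)
target (0,2,0,0) ∈ {TSO,PSO}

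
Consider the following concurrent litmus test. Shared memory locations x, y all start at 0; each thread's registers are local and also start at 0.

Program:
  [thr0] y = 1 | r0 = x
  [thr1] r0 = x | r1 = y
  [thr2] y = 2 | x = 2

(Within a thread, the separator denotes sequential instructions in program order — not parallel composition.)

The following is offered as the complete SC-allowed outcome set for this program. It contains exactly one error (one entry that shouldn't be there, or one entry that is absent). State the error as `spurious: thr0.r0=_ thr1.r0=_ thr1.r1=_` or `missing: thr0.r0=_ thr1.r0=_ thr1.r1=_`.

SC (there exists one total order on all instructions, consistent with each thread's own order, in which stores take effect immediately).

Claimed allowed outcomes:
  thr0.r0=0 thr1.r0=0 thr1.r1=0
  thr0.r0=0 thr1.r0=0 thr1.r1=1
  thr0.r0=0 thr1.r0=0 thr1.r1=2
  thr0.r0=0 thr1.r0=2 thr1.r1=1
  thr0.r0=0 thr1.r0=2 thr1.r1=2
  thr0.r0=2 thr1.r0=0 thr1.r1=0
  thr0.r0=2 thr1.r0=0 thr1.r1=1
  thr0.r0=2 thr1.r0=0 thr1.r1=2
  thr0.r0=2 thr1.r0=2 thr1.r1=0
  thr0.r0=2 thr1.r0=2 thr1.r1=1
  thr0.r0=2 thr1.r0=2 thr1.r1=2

outcome vector order: (thr0.r0,thr1.r0,thr1.r1)
under SC → 0/0/0, 0/0/1, 0/0/2, 0/2/1, 0/2/2, 2/0/0, 2/0/1, 2/0/2, 2/2/1, 2/2/2
claimed∖SC = {2/2/0}

spurious: thr0.r0=2 thr1.r0=2 thr1.r1=0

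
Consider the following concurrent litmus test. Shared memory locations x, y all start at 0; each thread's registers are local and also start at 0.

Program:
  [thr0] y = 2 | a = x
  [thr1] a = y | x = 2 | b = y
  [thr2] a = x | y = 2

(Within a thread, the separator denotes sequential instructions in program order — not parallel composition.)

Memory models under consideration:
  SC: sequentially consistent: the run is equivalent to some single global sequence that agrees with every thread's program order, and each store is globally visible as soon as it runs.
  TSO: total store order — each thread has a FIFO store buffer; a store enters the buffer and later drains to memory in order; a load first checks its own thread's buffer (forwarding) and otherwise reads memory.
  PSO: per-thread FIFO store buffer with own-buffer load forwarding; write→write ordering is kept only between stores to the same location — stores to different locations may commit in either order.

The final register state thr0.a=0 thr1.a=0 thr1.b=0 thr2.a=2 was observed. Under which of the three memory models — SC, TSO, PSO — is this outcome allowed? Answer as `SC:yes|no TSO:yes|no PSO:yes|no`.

SC:no TSO:yes PSO:yes

outcome vector order: (thr0.a,thr1.a,thr1.b,thr2.a)
under SC → 0/0/2/0, 0/0/2/2, 0/2/2/0, 0/2/2/2, 2/0/0/0, 2/0/0/2, 2/0/2/0, 2/0/2/2, 2/2/2/0, 2/2/2/2
under TSO → 0/0/0/0, 0/0/0/2, 0/0/2/0, 0/0/2/2, 0/2/2/0, 0/2/2/2, 2/0/0/0, 2/0/0/2, 2/0/2/0, 2/0/2/2, 2/2/2/0, 2/2/2/2
under PSO → 0/0/0/0, 0/0/0/2, 0/0/2/0, 0/0/2/2, 0/2/2/0, 0/2/2/2, 2/0/0/0, 2/0/0/2, 2/0/2/0, 2/0/2/2, 2/2/2/0, 2/2/2/2
target 0/0/0/2 ∈ {TSO,PSO}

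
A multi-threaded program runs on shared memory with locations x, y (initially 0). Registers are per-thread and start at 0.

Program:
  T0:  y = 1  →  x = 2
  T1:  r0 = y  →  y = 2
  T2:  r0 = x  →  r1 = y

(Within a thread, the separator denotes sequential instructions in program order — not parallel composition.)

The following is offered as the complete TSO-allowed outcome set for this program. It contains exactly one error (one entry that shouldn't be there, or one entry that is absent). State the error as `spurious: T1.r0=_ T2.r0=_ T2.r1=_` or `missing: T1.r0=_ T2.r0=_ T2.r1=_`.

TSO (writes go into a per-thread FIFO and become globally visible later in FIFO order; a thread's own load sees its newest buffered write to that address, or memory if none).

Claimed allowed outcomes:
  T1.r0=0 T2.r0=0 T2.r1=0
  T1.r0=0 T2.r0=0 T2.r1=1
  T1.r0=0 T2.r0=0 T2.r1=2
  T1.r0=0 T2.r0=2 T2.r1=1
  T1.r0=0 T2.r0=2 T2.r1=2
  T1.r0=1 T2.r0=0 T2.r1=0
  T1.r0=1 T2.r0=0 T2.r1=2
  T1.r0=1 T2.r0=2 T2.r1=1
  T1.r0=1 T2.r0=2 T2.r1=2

outcome vector order: (T1.r0,T2.r0,T2.r1)
TSO: 10 outcomes — {0/0/0, 0/0/1, 0/0/2, 0/2/1, 0/2/2, 1/0/0, 1/0/1, 1/0/2, 1/2/1, 1/2/2}
TSO∖claimed = {1/0/1}

missing: T1.r0=1 T2.r0=0 T2.r1=1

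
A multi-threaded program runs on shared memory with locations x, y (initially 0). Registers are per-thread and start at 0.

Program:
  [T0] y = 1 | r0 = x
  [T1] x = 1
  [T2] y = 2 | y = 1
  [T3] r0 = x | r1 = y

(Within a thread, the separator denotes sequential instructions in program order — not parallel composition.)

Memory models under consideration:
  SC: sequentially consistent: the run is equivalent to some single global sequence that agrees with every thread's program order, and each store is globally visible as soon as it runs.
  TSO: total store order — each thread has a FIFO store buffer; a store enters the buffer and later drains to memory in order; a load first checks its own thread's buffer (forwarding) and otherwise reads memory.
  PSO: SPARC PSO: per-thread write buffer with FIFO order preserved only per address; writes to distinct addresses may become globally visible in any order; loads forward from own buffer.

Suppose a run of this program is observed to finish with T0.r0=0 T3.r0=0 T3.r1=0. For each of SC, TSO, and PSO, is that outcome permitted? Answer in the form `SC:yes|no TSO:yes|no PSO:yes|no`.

SC:yes TSO:yes PSO:yes

outcome vector order: (T0.r0,T3.r0,T3.r1)
[SC] allowed = {(0,0,0), (0,0,1), (0,0,2), (0,1,1), (0,1,2), (1,0,0), (1,0,1), (1,0,2), (1,1,0), (1,1,1), (1,1,2)}
[TSO] allowed = {(0,0,0), (0,0,1), (0,0,2), (0,1,0), (0,1,1), (0,1,2), (1,0,0), (1,0,1), (1,0,2), (1,1,0), (1,1,1), (1,1,2)}
[PSO] allowed = {(0,0,0), (0,0,1), (0,0,2), (0,1,0), (0,1,1), (0,1,2), (1,0,0), (1,0,1), (1,0,2), (1,1,0), (1,1,1), (1,1,2)}
target (0,0,0) ∈ {SC,TSO,PSO}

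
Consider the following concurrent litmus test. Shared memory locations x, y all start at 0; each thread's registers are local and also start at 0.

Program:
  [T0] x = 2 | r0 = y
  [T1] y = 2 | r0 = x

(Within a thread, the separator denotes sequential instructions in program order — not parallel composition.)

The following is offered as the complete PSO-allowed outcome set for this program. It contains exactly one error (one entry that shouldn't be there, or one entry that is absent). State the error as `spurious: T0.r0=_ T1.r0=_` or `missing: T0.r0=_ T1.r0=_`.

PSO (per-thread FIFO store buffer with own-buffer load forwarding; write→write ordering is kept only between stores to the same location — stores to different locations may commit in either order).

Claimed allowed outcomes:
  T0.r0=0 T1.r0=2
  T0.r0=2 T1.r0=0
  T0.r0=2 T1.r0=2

outcome vector order: (T0.r0,T1.r0)
PSO: 4 outcomes — {<0 0>; <0 2>; <2 0>; <2 2>}
PSO∖claimed = {<0 0>}

missing: T0.r0=0 T1.r0=0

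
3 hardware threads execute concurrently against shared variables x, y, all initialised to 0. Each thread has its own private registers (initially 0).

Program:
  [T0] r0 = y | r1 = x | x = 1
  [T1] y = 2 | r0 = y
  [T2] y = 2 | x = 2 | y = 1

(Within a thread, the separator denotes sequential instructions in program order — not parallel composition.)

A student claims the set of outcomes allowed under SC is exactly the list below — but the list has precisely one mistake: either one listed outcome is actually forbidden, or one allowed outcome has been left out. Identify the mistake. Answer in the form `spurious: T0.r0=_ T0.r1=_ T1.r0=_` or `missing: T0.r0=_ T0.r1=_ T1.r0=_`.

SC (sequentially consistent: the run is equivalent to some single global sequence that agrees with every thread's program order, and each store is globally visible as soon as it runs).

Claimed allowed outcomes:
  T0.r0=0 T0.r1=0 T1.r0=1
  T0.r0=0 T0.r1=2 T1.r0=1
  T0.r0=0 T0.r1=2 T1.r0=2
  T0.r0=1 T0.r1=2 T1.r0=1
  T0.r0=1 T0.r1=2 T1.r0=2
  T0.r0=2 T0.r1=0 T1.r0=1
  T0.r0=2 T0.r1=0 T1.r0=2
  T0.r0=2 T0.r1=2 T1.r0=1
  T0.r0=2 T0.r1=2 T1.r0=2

missing: T0.r0=0 T0.r1=0 T1.r0=2

outcome vector order: (T0.r0,T0.r1,T1.r0)
[SC] allowed = {0/0/1; 0/0/2; 0/2/1; 0/2/2; 1/2/1; 1/2/2; 2/0/1; 2/0/2; 2/2/1; 2/2/2}
SC∖claimed = {0/0/2}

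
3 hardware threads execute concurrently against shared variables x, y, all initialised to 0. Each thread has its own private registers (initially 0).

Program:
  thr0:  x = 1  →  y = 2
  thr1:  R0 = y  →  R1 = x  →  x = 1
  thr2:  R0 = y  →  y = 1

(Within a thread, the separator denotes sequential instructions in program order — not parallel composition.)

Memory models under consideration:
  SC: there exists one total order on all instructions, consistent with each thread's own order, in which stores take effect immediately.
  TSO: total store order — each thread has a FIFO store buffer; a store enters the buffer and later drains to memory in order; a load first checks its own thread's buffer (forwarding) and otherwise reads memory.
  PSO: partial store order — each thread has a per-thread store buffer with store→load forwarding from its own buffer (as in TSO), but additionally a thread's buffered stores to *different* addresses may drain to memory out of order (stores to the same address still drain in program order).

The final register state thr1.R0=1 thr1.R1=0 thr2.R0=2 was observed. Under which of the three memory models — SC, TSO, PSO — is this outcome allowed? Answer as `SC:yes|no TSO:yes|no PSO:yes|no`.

outcome vector order: (thr1.R0,thr1.R1,thr2.R0)
[SC] allowed = {0/0/0 0/0/2 0/1/0 0/1/2 1/0/0 1/1/0 1/1/2 2/1/0 2/1/2}
[TSO] allowed = {0/0/0 0/0/2 0/1/0 0/1/2 1/0/0 1/1/0 1/1/2 2/1/0 2/1/2}
[PSO] allowed = {0/0/0 0/0/2 0/1/0 0/1/2 1/0/0 1/0/2 1/1/0 1/1/2 2/0/0 2/0/2 2/1/0 2/1/2}
target 1/0/2 ∈ {PSO}

SC:no TSO:no PSO:yes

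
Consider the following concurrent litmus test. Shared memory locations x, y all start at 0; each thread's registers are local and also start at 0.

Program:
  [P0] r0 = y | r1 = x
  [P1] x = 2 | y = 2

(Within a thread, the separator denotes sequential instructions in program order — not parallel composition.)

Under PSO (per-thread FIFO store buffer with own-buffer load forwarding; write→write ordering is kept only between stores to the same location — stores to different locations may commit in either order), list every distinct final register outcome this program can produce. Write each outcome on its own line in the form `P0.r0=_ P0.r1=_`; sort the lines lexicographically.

outcome vector order: (P0.r0,P0.r1)
|PSO outcomes| = 4

P0.r0=0 P0.r1=0
P0.r0=0 P0.r1=2
P0.r0=2 P0.r1=0
P0.r0=2 P0.r1=2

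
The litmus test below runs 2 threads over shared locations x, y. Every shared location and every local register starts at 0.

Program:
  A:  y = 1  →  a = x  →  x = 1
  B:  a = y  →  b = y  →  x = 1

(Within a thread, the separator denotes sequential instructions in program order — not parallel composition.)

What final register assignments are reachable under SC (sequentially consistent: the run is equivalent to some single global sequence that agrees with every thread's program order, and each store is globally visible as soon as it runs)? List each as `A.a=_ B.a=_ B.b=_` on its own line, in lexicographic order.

A.a=0 B.a=0 B.b=0
A.a=0 B.a=0 B.b=1
A.a=0 B.a=1 B.b=1
A.a=1 B.a=0 B.b=0
A.a=1 B.a=0 B.b=1
A.a=1 B.a=1 B.b=1

outcome vector order: (A.a,B.a,B.b)
|SC outcomes| = 6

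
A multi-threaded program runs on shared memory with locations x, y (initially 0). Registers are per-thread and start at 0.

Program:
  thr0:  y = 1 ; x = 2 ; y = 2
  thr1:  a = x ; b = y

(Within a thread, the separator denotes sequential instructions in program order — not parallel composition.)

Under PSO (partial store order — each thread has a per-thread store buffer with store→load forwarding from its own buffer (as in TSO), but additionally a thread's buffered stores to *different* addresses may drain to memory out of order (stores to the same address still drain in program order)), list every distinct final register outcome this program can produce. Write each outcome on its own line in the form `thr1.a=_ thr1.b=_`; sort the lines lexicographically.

outcome vector order: (thr1.a,thr1.b)
|PSO outcomes| = 6

thr1.a=0 thr1.b=0
thr1.a=0 thr1.b=1
thr1.a=0 thr1.b=2
thr1.a=2 thr1.b=0
thr1.a=2 thr1.b=1
thr1.a=2 thr1.b=2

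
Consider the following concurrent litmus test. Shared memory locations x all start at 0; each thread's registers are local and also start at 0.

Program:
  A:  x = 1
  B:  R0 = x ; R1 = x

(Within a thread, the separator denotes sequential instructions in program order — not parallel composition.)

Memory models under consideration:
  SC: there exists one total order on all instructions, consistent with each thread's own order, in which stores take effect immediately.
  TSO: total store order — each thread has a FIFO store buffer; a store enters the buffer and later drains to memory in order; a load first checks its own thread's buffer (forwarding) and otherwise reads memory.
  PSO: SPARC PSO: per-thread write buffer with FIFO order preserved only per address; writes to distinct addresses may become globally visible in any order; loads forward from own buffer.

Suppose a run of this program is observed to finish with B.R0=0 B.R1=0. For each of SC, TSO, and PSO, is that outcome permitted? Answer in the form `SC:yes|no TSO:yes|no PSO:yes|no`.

SC:yes TSO:yes PSO:yes

outcome vector order: (B.R0,B.R1)
[SC] allowed = {<0 0>, <0 1>, <1 1>}
[TSO] allowed = {<0 0>, <0 1>, <1 1>}
[PSO] allowed = {<0 0>, <0 1>, <1 1>}
target <0 0> ∈ {SC,TSO,PSO}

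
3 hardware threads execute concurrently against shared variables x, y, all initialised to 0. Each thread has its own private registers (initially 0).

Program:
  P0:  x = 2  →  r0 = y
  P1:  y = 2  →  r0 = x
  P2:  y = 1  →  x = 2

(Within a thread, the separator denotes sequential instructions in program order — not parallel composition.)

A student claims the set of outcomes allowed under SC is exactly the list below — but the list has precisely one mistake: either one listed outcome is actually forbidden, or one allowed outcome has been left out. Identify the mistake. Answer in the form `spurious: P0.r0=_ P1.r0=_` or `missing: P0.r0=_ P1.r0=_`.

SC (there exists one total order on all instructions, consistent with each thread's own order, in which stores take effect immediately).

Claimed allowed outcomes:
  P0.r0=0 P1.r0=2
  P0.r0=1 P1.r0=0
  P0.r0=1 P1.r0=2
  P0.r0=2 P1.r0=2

missing: P0.r0=2 P1.r0=0

outcome vector order: (P0.r0,P1.r0)
SC (5): 0/2, 1/0, 1/2, 2/0, 2/2
SC∖claimed = {2/0}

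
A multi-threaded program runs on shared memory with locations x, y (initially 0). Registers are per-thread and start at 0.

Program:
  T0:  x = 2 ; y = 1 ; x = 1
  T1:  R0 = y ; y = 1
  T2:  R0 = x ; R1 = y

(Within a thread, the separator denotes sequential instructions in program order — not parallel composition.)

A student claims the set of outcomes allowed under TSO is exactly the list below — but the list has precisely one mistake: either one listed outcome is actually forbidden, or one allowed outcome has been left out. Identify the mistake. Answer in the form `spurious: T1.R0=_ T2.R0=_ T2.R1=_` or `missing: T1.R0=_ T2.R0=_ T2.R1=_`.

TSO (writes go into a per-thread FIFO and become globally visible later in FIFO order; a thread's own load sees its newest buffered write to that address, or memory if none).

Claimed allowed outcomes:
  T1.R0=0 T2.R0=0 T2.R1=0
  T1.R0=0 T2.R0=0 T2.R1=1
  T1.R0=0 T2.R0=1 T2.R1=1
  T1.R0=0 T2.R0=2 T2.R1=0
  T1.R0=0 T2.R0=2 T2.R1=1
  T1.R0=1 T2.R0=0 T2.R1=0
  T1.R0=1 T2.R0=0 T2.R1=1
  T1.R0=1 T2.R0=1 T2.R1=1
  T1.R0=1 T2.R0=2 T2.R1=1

missing: T1.R0=1 T2.R0=2 T2.R1=0

outcome vector order: (T1.R0,T2.R0,T2.R1)
[TSO] allowed = {000, 001, 011, 020, 021, 100, 101, 111, 120, 121}
TSO∖claimed = {120}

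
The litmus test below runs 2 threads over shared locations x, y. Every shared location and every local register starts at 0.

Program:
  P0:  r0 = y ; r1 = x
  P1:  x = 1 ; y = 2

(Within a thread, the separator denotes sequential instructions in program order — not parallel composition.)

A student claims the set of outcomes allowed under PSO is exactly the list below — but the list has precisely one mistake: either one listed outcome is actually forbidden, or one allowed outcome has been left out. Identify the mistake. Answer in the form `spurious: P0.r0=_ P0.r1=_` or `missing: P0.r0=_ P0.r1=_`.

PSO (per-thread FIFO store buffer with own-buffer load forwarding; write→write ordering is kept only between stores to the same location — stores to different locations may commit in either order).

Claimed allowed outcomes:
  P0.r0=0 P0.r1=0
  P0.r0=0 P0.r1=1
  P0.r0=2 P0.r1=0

outcome vector order: (P0.r0,P0.r1)
PSO: 4 outcomes — {0/0; 0/1; 2/0; 2/1}
PSO∖claimed = {2/1}

missing: P0.r0=2 P0.r1=1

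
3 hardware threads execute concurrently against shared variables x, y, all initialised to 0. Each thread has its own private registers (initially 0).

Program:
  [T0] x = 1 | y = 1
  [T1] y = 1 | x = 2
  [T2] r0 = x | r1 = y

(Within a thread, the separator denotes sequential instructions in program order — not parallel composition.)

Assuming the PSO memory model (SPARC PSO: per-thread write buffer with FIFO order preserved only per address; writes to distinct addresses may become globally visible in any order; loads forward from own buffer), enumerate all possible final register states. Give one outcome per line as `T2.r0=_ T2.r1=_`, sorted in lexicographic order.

T2.r0=0 T2.r1=0
T2.r0=0 T2.r1=1
T2.r0=1 T2.r1=0
T2.r0=1 T2.r1=1
T2.r0=2 T2.r1=0
T2.r0=2 T2.r1=1

outcome vector order: (T2.r0,T2.r1)
|PSO outcomes| = 6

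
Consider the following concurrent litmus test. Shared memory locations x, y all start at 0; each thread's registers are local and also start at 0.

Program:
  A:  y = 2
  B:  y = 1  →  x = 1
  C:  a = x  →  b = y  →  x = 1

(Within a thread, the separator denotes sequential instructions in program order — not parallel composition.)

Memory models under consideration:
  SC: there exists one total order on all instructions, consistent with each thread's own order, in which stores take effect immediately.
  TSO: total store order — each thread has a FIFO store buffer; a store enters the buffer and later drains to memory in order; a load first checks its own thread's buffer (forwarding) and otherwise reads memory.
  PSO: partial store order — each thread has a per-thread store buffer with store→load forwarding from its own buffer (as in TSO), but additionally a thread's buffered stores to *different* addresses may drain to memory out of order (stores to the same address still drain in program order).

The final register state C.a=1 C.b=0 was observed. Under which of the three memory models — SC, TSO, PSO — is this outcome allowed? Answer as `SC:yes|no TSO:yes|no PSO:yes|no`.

outcome vector order: (C.a,C.b)
under SC → <0 0>; <0 1>; <0 2>; <1 1>; <1 2>
under TSO → <0 0>; <0 1>; <0 2>; <1 1>; <1 2>
under PSO → <0 0>; <0 1>; <0 2>; <1 0>; <1 1>; <1 2>
target <1 0> ∈ {PSO}

SC:no TSO:no PSO:yes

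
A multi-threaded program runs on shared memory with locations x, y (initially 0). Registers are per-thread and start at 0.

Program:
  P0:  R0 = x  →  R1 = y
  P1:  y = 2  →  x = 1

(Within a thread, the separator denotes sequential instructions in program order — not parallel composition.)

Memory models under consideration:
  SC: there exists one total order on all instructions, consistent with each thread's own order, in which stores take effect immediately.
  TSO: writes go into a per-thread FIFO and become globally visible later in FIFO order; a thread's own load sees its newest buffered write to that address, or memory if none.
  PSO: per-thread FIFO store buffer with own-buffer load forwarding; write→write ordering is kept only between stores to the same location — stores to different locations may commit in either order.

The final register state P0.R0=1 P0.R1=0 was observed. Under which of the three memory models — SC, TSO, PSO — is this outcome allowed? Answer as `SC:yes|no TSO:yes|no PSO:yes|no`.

SC:no TSO:no PSO:yes

outcome vector order: (P0.R0,P0.R1)
SC (3): 0/0, 0/2, 1/2
TSO (3): 0/0, 0/2, 1/2
PSO (4): 0/0, 0/2, 1/0, 1/2
target 1/0 ∈ {PSO}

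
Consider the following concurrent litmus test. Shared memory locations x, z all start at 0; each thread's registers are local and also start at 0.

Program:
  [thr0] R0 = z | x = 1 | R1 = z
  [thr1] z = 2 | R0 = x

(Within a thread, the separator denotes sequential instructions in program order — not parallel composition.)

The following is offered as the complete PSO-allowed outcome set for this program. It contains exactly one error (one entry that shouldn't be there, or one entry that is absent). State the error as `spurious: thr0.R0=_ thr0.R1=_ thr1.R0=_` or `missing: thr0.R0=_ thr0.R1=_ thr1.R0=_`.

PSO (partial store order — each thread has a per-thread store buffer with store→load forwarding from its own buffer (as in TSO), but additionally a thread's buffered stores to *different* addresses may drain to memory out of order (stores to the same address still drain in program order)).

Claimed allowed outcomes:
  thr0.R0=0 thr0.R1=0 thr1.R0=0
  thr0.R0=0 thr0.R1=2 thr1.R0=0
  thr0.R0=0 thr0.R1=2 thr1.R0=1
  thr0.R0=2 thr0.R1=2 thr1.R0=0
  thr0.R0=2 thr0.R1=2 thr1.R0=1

outcome vector order: (thr0.R0,thr0.R1,thr1.R0)
[PSO] allowed = {(0,0,0); (0,0,1); (0,2,0); (0,2,1); (2,2,0); (2,2,1)}
PSO∖claimed = {(0,0,1)}

missing: thr0.R0=0 thr0.R1=0 thr1.R0=1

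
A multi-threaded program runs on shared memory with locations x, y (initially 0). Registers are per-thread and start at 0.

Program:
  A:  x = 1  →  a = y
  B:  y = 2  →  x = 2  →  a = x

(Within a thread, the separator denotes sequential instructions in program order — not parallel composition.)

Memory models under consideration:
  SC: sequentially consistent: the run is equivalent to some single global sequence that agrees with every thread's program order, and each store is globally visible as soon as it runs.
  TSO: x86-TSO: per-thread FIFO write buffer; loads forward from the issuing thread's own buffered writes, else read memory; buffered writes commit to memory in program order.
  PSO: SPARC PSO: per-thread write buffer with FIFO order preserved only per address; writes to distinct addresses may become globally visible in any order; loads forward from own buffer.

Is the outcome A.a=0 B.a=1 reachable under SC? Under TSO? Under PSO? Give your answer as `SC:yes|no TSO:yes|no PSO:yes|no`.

outcome vector order: (A.a,B.a)
[SC] allowed = {(0,2); (2,1); (2,2)}
[TSO] allowed = {(0,1); (0,2); (2,1); (2,2)}
[PSO] allowed = {(0,1); (0,2); (2,1); (2,2)}
target (0,1) ∈ {TSO,PSO}

SC:no TSO:yes PSO:yes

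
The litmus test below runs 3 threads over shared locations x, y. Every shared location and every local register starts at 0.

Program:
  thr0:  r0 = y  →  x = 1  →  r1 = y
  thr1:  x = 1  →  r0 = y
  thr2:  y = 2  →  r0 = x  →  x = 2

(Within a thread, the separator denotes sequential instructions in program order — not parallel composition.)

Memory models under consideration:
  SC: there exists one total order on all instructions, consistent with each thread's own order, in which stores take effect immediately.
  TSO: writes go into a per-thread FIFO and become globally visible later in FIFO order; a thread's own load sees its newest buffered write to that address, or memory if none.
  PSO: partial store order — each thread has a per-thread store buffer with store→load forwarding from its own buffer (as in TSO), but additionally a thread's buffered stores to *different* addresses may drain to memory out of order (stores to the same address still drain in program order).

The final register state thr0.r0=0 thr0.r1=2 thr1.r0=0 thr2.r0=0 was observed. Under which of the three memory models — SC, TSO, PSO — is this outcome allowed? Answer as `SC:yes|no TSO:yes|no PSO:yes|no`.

SC:no TSO:yes PSO:yes

outcome vector order: (thr0.r0,thr0.r1,thr1.r0,thr2.r0)
[SC] allowed = {0/0/0/1 0/0/2/1 0/2/0/1 0/2/2/0 0/2/2/1 2/2/0/1 2/2/2/0 2/2/2/1}
[TSO] allowed = {0/0/0/0 0/0/0/1 0/0/2/0 0/0/2/1 0/2/0/0 0/2/0/1 0/2/2/0 0/2/2/1 2/2/0/0 2/2/0/1 2/2/2/0 2/2/2/1}
[PSO] allowed = {0/0/0/0 0/0/0/1 0/0/2/0 0/0/2/1 0/2/0/0 0/2/0/1 0/2/2/0 0/2/2/1 2/2/0/0 2/2/0/1 2/2/2/0 2/2/2/1}
target 0/2/0/0 ∈ {TSO,PSO}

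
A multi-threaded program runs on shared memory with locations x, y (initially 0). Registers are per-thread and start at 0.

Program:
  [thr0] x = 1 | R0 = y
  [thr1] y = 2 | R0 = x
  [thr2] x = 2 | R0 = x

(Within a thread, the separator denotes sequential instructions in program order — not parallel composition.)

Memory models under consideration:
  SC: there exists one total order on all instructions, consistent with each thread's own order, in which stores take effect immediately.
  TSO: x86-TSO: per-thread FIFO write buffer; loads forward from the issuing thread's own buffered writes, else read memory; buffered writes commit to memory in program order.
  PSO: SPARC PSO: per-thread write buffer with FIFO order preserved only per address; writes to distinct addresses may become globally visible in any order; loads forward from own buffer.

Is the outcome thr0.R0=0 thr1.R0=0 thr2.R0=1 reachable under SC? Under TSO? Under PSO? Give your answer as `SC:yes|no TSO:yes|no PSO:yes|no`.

SC:no TSO:yes PSO:yes

outcome vector order: (thr0.R0,thr1.R0,thr2.R0)
SC (9): 011, 012, 022, 201, 202, 211, 212, 221, 222
TSO (12): 001, 002, 011, 012, 021, 022, 201, 202, 211, 212, 221, 222
PSO (12): 001, 002, 011, 012, 021, 022, 201, 202, 211, 212, 221, 222
target 001 ∈ {TSO,PSO}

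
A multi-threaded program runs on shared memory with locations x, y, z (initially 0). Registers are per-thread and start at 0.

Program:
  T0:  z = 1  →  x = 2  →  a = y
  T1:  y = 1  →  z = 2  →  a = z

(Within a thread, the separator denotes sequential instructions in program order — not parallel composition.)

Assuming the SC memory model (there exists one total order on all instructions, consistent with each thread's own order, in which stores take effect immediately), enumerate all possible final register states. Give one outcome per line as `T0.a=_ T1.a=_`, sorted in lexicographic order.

T0.a=0 T1.a=2
T0.a=1 T1.a=1
T0.a=1 T1.a=2

outcome vector order: (T0.a,T1.a)
|SC outcomes| = 3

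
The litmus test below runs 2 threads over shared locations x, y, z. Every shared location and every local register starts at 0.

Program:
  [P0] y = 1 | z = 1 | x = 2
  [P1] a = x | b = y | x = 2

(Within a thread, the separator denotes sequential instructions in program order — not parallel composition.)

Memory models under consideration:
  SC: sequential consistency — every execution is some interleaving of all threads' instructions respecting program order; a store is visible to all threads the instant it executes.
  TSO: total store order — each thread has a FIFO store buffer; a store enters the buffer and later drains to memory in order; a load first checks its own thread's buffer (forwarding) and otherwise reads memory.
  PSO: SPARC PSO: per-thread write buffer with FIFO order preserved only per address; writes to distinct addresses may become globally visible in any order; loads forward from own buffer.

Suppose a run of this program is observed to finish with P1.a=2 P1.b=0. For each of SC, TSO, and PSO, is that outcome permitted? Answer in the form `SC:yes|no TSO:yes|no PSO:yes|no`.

outcome vector order: (P1.a,P1.b)
under SC → 0/0; 0/1; 2/1
under TSO → 0/0; 0/1; 2/1
under PSO → 0/0; 0/1; 2/0; 2/1
target 2/0 ∈ {PSO}

SC:no TSO:no PSO:yes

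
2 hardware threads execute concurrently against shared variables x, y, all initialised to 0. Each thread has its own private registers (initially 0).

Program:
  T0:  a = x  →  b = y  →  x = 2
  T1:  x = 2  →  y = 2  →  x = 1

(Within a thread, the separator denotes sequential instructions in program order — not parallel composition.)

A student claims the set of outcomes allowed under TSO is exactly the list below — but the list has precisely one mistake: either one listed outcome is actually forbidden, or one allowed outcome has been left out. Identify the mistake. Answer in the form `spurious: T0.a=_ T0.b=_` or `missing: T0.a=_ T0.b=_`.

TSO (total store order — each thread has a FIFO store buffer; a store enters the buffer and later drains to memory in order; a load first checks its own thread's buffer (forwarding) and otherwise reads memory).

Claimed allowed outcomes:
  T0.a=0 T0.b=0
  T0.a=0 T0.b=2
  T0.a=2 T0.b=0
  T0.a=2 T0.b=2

missing: T0.a=1 T0.b=2

outcome vector order: (T0.a,T0.b)
under TSO → 0/0 0/2 1/2 2/0 2/2
TSO∖claimed = {1/2}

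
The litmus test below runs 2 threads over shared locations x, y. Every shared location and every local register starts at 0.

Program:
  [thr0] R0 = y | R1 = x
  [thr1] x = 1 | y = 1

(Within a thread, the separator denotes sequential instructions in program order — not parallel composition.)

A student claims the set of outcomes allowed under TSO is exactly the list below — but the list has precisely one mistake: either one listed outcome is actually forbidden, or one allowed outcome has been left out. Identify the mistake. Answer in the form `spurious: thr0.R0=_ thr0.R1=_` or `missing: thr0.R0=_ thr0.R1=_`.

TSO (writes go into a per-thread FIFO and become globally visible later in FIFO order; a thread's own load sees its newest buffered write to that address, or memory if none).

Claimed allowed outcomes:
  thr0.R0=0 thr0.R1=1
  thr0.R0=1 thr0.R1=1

missing: thr0.R0=0 thr0.R1=0

outcome vector order: (thr0.R0,thr0.R1)
[TSO] allowed = {00; 01; 11}
TSO∖claimed = {00}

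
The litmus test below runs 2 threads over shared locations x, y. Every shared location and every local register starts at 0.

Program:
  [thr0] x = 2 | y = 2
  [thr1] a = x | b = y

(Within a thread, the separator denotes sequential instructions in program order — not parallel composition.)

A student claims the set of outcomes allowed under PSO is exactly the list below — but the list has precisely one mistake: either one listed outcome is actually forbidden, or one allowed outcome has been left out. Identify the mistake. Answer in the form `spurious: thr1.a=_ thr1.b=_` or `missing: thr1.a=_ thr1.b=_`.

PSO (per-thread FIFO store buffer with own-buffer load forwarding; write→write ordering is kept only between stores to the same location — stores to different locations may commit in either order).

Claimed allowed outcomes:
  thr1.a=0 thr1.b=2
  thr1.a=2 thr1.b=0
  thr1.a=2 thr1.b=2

outcome vector order: (thr1.a,thr1.b)
under PSO → (0,0); (0,2); (2,0); (2,2)
PSO∖claimed = {(0,0)}

missing: thr1.a=0 thr1.b=0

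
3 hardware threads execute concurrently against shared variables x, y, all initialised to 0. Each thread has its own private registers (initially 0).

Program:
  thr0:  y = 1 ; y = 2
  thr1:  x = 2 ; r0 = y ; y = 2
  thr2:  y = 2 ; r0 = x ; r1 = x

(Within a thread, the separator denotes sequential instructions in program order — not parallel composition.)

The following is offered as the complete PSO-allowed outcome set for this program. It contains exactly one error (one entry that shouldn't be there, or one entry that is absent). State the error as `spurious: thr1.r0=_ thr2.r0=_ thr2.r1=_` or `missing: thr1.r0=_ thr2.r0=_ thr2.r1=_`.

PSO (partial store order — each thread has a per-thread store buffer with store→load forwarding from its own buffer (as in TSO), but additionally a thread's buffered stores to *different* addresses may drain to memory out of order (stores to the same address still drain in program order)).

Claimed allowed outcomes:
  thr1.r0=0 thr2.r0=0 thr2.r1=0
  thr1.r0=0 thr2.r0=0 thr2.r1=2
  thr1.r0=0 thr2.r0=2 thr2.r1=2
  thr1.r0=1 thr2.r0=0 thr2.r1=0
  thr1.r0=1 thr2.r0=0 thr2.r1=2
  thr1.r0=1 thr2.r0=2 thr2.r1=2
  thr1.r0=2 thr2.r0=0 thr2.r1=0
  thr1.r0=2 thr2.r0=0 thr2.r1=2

missing: thr1.r0=2 thr2.r0=2 thr2.r1=2

outcome vector order: (thr1.r0,thr2.r0,thr2.r1)
[PSO] allowed = {000, 002, 022, 100, 102, 122, 200, 202, 222}
PSO∖claimed = {222}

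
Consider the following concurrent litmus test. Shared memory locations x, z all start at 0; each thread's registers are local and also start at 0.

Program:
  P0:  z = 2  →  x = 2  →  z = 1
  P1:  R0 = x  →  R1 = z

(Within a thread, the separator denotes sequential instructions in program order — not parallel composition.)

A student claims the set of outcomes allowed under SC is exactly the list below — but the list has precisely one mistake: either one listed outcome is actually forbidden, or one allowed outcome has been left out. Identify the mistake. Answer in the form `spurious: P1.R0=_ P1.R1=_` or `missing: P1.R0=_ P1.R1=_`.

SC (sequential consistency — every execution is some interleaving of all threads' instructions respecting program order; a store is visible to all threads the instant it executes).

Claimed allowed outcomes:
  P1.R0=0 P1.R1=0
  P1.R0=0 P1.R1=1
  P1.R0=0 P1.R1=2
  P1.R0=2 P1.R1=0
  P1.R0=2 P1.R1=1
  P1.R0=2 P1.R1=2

outcome vector order: (P1.R0,P1.R1)
SC (5): (0,0) (0,1) (0,2) (2,1) (2,2)
claimed∖SC = {(2,0)}

spurious: P1.R0=2 P1.R1=0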